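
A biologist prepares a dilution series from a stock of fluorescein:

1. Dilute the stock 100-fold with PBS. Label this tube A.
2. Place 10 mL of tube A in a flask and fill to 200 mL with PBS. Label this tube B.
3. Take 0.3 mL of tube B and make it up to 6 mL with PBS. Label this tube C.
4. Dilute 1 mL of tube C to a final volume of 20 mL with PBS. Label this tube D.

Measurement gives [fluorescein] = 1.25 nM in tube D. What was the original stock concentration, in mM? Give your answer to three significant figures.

1.00 mM

Step 1: 100-fold → factor 100
Step 2: 10 mL brought to 200 mL → factor 200/10 = 20
Step 3: 0.3 mL brought to 6 mL → factor 6/0.3 = 20
Step 4: 1 mL brought to 20 mL → factor 20/1 = 20
Overall dilution factor = 100 × 20 × 20 × 20 = 8 × 10^5
Stock = 1.25 nM × 8 × 10^5 = 1.000 × 10^6 nM = 1.00 mM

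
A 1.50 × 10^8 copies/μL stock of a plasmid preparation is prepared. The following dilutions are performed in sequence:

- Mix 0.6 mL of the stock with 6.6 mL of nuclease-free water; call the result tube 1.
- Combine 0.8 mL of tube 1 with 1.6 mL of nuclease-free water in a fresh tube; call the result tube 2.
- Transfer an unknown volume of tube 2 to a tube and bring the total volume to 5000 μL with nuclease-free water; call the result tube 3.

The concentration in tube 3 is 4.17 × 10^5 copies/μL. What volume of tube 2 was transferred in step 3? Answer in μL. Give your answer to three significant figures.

Step 1: 0.6 mL + 6.6 mL = 7.2 mL total → factor 7.2/0.6 = 12
Step 2: 0.8 mL + 1.6 mL = 2.4 mL total → factor 2.4/0.8 = 3
Step 3: v brought to 5000 μL → factor = 5000 μL/v
Product of known-step factors = 36
Overall factor = 1.50 × 10^8 copies/μL / (4.17 × 10^5 copies/μL) = 359.71
Step-3 factor = 359.71 / 36 = 9.992
v = 5000 μL / 9.992 = 500 μL

500 μL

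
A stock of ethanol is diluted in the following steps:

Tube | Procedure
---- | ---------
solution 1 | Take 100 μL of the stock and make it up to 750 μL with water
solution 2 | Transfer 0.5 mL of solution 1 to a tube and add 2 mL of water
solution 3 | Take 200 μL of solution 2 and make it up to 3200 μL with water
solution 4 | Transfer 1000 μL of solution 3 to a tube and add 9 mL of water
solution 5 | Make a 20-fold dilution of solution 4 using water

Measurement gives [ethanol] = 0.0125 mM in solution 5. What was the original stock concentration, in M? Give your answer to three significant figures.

Step 1: 100 μL brought to 750 μL → factor 750/100 = 7.5
Step 2: 0.5 mL + 2 mL = 2.5 mL total → factor 2.5/0.5 = 5
Step 3: 200 μL brought to 3200 μL → factor 3200/200 = 16
Step 4: 1000 μL + 9 mL = 10000 μL total → factor 10000/1000 = 10
Step 5: 20-fold → factor 20
Overall dilution factor = 7.5 × 5 × 16 × 10 × 20 = 1.2 × 10^5
Stock = 0.0125 mM × 1.2 × 10^5 = 1500 mM = 1.50 M

1.50 M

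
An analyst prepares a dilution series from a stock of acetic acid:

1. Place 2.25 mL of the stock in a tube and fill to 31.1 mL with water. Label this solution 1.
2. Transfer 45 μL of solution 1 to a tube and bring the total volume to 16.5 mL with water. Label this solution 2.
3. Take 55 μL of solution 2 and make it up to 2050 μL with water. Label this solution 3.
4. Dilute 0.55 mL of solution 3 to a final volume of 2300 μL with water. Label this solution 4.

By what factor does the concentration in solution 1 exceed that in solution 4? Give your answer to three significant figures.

Step 1: 2.25 mL brought to 31.1 mL → factor 31.1/2.25 = 13.822
Step 2: 45 μL brought to 16.5 mL → factor 16500/45 = 366.67
Step 3: 55 μL brought to 2050 μL → factor 2050/55 = 37.273
Step 4: 0.55 mL brought to 2300 μL → factor 2.3/0.55 = 4.1818
Dilution factor to solution 1 = 13.822; to solution 4 = 7.8996 × 10^5
[solution 1]/[solution 4] = (factor to solution 4)/(factor to solution 1) = 7.8996 × 10^5/13.822 = 5.72 × 10^4

5.72 × 10^4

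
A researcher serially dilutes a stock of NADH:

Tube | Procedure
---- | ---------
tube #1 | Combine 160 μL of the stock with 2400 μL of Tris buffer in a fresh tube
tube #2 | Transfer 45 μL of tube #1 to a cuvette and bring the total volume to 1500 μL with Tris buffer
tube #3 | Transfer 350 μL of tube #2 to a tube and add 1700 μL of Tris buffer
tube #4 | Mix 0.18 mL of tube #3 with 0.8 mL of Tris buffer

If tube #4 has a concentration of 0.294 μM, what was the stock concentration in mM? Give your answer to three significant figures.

Step 1: 160 μL + 2400 μL = 2560 μL total → factor 2560/160 = 16
Step 2: 45 μL brought to 1500 μL → factor 1500/45 = 33.333
Step 3: 350 μL + 1700 μL = 2050 μL total → factor 2050/350 = 5.8571
Step 4: 0.18 mL + 0.8 mL = 0.98 mL total → factor 0.98/0.18 = 5.4444
Overall dilution factor = 16 × 33.333 × 5.8571 × 5.4444 = 17007
Stock = 0.294 μM × 17007 = 5000 μM = 5.00 mM

5.00 mM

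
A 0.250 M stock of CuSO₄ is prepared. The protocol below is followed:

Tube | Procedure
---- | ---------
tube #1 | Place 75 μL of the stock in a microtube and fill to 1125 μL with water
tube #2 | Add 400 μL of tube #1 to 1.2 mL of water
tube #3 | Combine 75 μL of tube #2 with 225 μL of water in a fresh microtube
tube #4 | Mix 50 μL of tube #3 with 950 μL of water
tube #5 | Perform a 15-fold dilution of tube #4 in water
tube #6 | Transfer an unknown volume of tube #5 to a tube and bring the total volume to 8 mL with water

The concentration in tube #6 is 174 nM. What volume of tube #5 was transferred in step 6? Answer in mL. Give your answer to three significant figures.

Step 1: 75 μL brought to 1125 μL → factor 1125/75 = 15
Step 2: 400 μL + 1.2 mL = 1600 μL total → factor 1600/400 = 4
Step 3: 75 μL + 225 μL = 300 μL total → factor 300/75 = 4
Step 4: 50 μL + 950 μL = 1000 μL total → factor 1000/50 = 20
Step 5: 15-fold → factor 15
Step 6: v brought to 8 mL → factor = 8 mL/v
Product of known-step factors = 72000
Overall factor = 0.250 M / (174 nM) = 1.4368 × 10^6
Step-6 factor = 1.4368 × 10^6 / 72000 = 19.955
v = 8 mL / 19.955 = 0.401 mL

0.401 mL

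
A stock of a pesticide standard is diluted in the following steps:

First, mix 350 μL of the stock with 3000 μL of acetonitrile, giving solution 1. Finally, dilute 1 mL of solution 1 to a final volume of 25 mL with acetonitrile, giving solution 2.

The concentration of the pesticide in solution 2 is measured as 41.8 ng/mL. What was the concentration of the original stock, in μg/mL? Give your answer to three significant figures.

Step 1: 350 μL + 3000 μL = 3350 μL total → factor 3350/350 = 9.5714
Step 2: 1 mL brought to 25 mL → factor 25/1 = 25
Overall dilution factor = 9.5714 × 25 = 239.29
Stock = 41.8 ng/mL × 239.29 = 1.000 × 10^4 ng/mL = 10.0 μg/mL

10.0 μg/mL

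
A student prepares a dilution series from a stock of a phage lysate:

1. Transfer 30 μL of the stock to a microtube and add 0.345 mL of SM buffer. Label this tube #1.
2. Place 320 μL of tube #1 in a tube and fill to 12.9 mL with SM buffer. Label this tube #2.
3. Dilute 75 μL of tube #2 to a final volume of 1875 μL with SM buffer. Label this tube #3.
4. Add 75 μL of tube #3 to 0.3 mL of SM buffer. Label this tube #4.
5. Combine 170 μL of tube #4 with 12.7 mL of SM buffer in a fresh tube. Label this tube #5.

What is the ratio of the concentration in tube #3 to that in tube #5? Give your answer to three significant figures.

Step 1: 30 μL + 0.345 mL = 375 μL total → factor 375/30 = 12.5
Step 2: 320 μL brought to 12.9 mL → factor 12900/320 = 40.312
Step 3: 75 μL brought to 1875 μL → factor 1875/75 = 25
Step 4: 75 μL + 0.3 mL = 375 μL total → factor 375/75 = 5
Step 5: 170 μL + 12.7 mL = 12870 μL total → factor 12870/170 = 75.706
Dilution factor to tube #3 = 12598; to tube #5 = 4.7686 × 10^6
[tube #3]/[tube #5] = (factor to tube #5)/(factor to tube #3) = 4.7686 × 10^6/12598 = 379

379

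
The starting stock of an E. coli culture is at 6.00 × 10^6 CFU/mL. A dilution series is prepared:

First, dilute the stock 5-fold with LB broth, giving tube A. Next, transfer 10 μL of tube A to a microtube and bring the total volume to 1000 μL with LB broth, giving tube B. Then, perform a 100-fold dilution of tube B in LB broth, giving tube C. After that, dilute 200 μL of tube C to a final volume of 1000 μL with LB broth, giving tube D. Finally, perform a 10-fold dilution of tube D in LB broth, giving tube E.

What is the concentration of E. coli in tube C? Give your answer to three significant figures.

Step 1: 5-fold → factor 5
Step 2: 10 μL brought to 1000 μL → factor 1000/10 = 100
Step 3: 100-fold → factor 100
Dilution factor through tube C = 5 × 100 × 100 = 50000
[tube C] = 6.00 × 10^6 CFU/mL / 50000 = 120 CFU/mL

120 CFU/mL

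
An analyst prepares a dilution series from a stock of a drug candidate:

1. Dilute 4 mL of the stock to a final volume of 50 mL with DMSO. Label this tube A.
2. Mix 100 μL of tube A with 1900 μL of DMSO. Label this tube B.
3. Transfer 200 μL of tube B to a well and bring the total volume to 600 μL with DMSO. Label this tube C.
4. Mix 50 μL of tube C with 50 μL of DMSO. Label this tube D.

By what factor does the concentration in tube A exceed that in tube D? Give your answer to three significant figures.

Step 1: 4 mL brought to 50 mL → factor 50/4 = 12.5
Step 2: 100 μL + 1900 μL = 2000 μL total → factor 2000/100 = 20
Step 3: 200 μL brought to 600 μL → factor 600/200 = 3
Step 4: 50 μL + 50 μL = 100 μL total → factor 100/50 = 2
Dilution factor to tube A = 12.5; to tube D = 1500
[tube A]/[tube D] = (factor to tube D)/(factor to tube A) = 1500/12.5 = 120

120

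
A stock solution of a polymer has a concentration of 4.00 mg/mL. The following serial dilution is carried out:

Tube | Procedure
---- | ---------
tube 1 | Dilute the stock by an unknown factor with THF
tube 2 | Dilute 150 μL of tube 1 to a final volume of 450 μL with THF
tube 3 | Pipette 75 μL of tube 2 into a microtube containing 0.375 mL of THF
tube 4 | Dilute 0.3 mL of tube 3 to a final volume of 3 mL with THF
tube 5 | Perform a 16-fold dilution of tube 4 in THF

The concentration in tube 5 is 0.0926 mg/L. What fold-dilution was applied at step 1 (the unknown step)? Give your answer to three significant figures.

15.0-fold

Step 1: unknown factor x
Step 2: 150 μL brought to 450 μL → factor 450/150 = 3
Step 3: 75 μL + 0.375 mL = 450 μL total → factor 450/75 = 6
Step 4: 0.3 mL brought to 3 mL → factor 3/0.3 = 10
Step 5: 16-fold → factor 16
Product of known-step factors = 2880
Overall factor = 4.00 mg/mL / (0.0926 mg/L) = 43197
x = 43197 / 2880 = 15.0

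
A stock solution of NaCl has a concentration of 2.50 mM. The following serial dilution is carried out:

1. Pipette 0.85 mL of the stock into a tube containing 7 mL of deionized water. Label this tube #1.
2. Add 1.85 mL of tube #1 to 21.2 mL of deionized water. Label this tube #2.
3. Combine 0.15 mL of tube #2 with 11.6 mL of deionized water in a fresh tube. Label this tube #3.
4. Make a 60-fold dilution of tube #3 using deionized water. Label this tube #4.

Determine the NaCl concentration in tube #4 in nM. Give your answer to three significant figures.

4.62 nM

Step 1: 0.85 mL + 7 mL = 7.85 mL total → factor 7.85/0.85 = 9.2353
Step 2: 1.85 mL + 21.2 mL = 23.05 mL total → factor 23.05/1.85 = 12.459
Step 3: 0.15 mL + 11.6 mL = 11.75 mL total → factor 11.75/0.15 = 78.333
Step 4: 60-fold → factor 60
Overall dilution factor = 9.2353 × 12.459 × 78.333 × 60 = 5.4081 × 10^5
Final = 2.50 mM / 5.4081 × 10^5 = 4.623 × 10^-6 mM = 4.62 nM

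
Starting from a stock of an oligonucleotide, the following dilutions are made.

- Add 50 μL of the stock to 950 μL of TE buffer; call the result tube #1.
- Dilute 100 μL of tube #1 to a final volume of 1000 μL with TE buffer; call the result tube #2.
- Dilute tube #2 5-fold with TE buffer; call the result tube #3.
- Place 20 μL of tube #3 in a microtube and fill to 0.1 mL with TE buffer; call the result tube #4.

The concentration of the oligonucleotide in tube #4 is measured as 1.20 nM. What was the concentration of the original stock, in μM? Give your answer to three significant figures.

6.00 μM

Step 1: 50 μL + 950 μL = 1000 μL total → factor 1000/50 = 20
Step 2: 100 μL brought to 1000 μL → factor 1000/100 = 10
Step 3: 5-fold → factor 5
Step 4: 20 μL brought to 0.1 mL → factor 100/20 = 5
Overall dilution factor = 20 × 10 × 5 × 5 = 5000
Stock = 1.20 nM × 5000 = 6000 nM = 6.00 μM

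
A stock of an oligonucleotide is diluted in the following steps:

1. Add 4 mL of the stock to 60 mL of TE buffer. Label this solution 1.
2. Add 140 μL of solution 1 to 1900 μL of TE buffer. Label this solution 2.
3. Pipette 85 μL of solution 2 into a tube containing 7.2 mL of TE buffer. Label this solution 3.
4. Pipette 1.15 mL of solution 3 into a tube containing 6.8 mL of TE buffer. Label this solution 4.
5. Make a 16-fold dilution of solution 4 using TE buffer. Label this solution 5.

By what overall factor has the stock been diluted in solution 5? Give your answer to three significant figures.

Step 1: 4 mL + 60 mL = 64 mL total → factor 64/4 = 16
Step 2: 140 μL + 1900 μL = 2040 μL total → factor 2040/140 = 14.571
Step 3: 85 μL + 7.2 mL = 7285 μL total → factor 7285/85 = 85.706
Step 4: 1.15 mL + 6.8 mL = 7.95 mL total → factor 7.95/1.15 = 6.913
Step 5: 16-fold → factor 16
Overall dilution factor = 16 × 14.571 × 85.706 × 6.913 × 16 = 2.2102 × 10^6

2.21 × 10^6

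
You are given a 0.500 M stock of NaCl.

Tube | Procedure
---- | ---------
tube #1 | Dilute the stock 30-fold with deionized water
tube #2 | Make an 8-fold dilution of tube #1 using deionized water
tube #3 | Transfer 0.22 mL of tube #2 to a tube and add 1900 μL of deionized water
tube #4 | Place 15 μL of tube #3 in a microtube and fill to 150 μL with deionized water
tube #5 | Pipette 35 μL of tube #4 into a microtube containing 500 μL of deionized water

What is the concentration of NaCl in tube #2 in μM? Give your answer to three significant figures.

2.08 × 10^3 μM

Step 1: 30-fold → factor 30
Step 2: 8-fold → factor 8
Dilution factor through tube #2 = 30 × 8 = 240
[tube #2] = 0.500 M / 240 = 0.002083 M = 2.08 × 10^3 μM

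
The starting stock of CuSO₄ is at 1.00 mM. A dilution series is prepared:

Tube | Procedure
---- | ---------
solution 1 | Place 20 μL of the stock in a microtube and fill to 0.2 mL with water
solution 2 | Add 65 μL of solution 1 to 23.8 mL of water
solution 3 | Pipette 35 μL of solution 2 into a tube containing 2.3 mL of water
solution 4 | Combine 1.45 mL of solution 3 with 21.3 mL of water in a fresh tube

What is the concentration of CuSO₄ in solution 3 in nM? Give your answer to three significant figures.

4.08 nM

Step 1: 20 μL brought to 0.2 mL → factor 200/20 = 10
Step 2: 65 μL + 23.8 mL = 23865 μL total → factor 23865/65 = 367.15
Step 3: 35 μL + 2.3 mL = 2335 μL total → factor 2335/35 = 66.714
Dilution factor through solution 3 = 10 × 367.15 × 66.714 = 2.4494 × 10^5
[solution 3] = 1.00 mM / 2.4494 × 10^5 = 4.083 × 10^-6 mM = 4.08 nM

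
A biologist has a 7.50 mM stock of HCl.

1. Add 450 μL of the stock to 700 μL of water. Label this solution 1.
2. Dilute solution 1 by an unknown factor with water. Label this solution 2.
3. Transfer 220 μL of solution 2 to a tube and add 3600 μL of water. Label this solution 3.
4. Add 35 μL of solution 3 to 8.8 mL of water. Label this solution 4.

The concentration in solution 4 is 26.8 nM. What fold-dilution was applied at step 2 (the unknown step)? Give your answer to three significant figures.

25.0-fold

Step 1: 450 μL + 700 μL = 1150 μL total → factor 1150/450 = 2.5556
Step 2: unknown factor x
Step 3: 220 μL + 3600 μL = 3820 μL total → factor 3820/220 = 17.364
Step 4: 35 μL + 8.8 mL = 8835 μL total → factor 8835/35 = 252.43
Product of known-step factors = 11201
Overall factor = 7.50 mM / (26.8 nM) = 2.7985 × 10^5
x = 2.7985 × 10^5 / 11201 = 25.0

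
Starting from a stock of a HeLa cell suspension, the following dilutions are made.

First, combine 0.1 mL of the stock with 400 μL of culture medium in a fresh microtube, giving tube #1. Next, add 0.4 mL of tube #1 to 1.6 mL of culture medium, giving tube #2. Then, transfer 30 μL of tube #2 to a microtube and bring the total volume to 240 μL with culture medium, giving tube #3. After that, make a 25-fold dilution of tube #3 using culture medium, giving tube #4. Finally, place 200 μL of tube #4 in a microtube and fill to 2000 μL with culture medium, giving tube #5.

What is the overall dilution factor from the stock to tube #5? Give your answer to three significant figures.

5.00 × 10^4

Step 1: 0.1 mL + 400 μL = 0.5 mL total → factor 0.5/0.1 = 5
Step 2: 0.4 mL + 1.6 mL = 2 mL total → factor 2/0.4 = 5
Step 3: 30 μL brought to 240 μL → factor 240/30 = 8
Step 4: 25-fold → factor 25
Step 5: 200 μL brought to 2000 μL → factor 2000/200 = 10
Overall dilution factor = 5 × 5 × 8 × 25 × 10 = 50000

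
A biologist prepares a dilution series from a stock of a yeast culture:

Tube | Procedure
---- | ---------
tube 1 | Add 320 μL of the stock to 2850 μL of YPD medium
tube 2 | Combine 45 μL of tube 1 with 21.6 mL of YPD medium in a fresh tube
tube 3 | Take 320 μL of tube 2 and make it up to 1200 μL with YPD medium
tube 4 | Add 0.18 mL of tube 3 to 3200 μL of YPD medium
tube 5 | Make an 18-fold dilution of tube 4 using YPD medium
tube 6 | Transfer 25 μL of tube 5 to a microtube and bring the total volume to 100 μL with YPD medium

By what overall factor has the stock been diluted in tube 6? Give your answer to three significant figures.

Step 1: 320 μL + 2850 μL = 3170 μL total → factor 3170/320 = 9.9062
Step 2: 45 μL + 21.6 mL = 21645 μL total → factor 21645/45 = 481
Step 3: 320 μL brought to 1200 μL → factor 1200/320 = 3.75
Step 4: 0.18 mL + 3200 μL = 3.38 mL total → factor 3.38/0.18 = 18.778
Step 5: 18-fold → factor 18
Step 6: 25 μL brought to 100 μL → factor 100/25 = 4
Overall dilution factor = 9.9062 × 481 × 3.75 × 18.778 × 18 × 4 = 2.4158 × 10^7

2.42 × 10^7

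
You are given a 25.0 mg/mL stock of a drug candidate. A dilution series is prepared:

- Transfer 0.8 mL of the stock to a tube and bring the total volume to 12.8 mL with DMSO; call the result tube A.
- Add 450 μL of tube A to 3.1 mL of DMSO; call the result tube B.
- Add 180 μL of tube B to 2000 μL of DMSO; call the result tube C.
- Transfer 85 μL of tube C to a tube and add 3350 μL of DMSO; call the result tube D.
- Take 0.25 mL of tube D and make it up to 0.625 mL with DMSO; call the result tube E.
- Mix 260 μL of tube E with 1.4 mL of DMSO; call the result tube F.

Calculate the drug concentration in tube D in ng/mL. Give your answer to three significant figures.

405 ng/mL

Step 1: 0.8 mL brought to 12.8 mL → factor 12.8/0.8 = 16
Step 2: 450 μL + 3.1 mL = 3550 μL total → factor 3550/450 = 7.8889
Step 3: 180 μL + 2000 μL = 2180 μL total → factor 2180/180 = 12.111
Step 4: 85 μL + 3350 μL = 3435 μL total → factor 3435/85 = 40.412
Dilution factor through tube D = 16 × 7.8889 × 12.111 × 40.412 = 61777
[tube D] = 25.0 mg/mL / 61777 = 0.0004047 mg/mL = 405 ng/mL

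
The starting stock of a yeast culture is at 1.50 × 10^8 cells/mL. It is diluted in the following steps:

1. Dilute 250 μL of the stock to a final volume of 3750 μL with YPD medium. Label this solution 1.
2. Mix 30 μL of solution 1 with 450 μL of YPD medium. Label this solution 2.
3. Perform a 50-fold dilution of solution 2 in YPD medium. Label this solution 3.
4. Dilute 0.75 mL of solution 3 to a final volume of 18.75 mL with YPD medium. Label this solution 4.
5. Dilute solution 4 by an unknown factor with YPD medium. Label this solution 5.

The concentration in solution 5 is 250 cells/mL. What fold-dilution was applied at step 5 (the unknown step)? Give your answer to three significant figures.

Step 1: 250 μL brought to 3750 μL → factor 3750/250 = 15
Step 2: 30 μL + 450 μL = 480 μL total → factor 480/30 = 16
Step 3: 50-fold → factor 50
Step 4: 0.75 mL brought to 18.75 mL → factor 18.75/0.75 = 25
Step 5: unknown factor x
Product of known-step factors = 3 × 10^5
Overall factor = 1.50 × 10^8 cells/mL / (250 cells/mL) = 6 × 10^5
x = 6 × 10^5 / 3 × 10^5 = 2.00

2.00-fold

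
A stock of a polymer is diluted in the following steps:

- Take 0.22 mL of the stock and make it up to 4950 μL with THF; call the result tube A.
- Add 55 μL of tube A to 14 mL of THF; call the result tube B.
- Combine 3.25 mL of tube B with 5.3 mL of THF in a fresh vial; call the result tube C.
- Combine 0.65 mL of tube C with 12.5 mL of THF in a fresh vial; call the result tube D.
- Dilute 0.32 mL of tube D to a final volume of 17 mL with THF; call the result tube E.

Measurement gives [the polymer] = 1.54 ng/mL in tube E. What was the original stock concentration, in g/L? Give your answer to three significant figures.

Step 1: 0.22 mL brought to 4950 μL → factor 4.95/0.22 = 22.5
Step 2: 55 μL + 14 mL = 14055 μL total → factor 14055/55 = 255.55
Step 3: 3.25 mL + 5.3 mL = 8.55 mL total → factor 8.55/3.25 = 2.6308
Step 4: 0.65 mL + 12.5 mL = 13.15 mL total → factor 13.15/0.65 = 20.231
Step 5: 0.32 mL brought to 17 mL → factor 17/0.32 = 53.125
Overall dilution factor = 22.5 × 255.55 × 2.6308 × 20.231 × 53.125 = 1.6257 × 10^7
Stock = 1.54 ng/mL × 1.6257 × 10^7 = 2.504 × 10^7 ng/mL = 25.0 g/L

25.0 g/L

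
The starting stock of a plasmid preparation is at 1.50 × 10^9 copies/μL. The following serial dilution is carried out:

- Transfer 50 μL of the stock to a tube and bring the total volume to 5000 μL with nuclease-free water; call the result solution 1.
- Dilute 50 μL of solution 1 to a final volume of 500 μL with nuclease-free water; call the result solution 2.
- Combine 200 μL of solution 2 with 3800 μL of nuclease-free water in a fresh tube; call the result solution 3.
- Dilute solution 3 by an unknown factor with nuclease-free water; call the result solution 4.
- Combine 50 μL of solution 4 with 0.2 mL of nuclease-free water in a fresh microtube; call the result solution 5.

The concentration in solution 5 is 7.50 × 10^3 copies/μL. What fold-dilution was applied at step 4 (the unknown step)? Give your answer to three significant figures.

2.00-fold

Step 1: 50 μL brought to 5000 μL → factor 5000/50 = 100
Step 2: 50 μL brought to 500 μL → factor 500/50 = 10
Step 3: 200 μL + 3800 μL = 4000 μL total → factor 4000/200 = 20
Step 4: unknown factor x
Step 5: 50 μL + 0.2 mL = 250 μL total → factor 250/50 = 5
Product of known-step factors = 1 × 10^5
Overall factor = 1.50 × 10^9 copies/μL / (7.50 × 10^3 copies/μL) = 2 × 10^5
x = 2 × 10^5 / 1 × 10^5 = 2.00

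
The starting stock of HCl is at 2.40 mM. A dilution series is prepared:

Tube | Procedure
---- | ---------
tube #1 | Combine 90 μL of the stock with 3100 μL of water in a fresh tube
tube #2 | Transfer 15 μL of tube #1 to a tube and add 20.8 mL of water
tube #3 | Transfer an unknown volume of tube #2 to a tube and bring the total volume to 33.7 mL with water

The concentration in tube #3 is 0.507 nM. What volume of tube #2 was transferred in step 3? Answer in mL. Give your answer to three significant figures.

0.350 mL

Step 1: 90 μL + 3100 μL = 3190 μL total → factor 3190/90 = 35.444
Step 2: 15 μL + 20.8 mL = 20815 μL total → factor 20815/15 = 1387.7
Step 3: v brought to 33.7 mL → factor = 33.7 mL/v
Product of known-step factors = 49185
Overall factor = 2.40 mM / (0.507 nM) = 4.7337 × 10^6
Step-3 factor = 4.7337 × 10^6 / 49185 = 96.243
v = 33.7 mL / 96.243 = 0.350 mL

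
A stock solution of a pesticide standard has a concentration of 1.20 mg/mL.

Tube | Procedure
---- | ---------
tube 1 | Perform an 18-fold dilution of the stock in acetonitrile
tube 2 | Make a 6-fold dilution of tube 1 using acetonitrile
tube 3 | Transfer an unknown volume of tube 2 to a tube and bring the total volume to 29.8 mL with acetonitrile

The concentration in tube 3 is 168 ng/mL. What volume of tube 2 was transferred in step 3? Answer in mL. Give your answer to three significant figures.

Step 1: 18-fold → factor 18
Step 2: 6-fold → factor 6
Step 3: v brought to 29.8 mL → factor = 29.8 mL/v
Product of known-step factors = 108
Overall factor = 1.20 mg/mL / (168 ng/mL) = 7142.9
Step-3 factor = 7142.9 / 108 = 66.138
v = 29.8 mL / 66.138 = 0.451 mL

0.451 mL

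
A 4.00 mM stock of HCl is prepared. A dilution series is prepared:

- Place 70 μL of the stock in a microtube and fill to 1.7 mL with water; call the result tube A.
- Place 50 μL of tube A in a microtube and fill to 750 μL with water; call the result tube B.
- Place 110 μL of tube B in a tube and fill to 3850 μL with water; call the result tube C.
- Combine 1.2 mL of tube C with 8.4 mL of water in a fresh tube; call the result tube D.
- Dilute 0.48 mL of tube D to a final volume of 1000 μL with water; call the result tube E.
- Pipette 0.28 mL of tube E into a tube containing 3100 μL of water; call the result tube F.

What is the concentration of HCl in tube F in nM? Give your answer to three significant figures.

1.56 nM

Step 1: 70 μL brought to 1.7 mL → factor 1700/70 = 24.286
Step 2: 50 μL brought to 750 μL → factor 750/50 = 15
Step 3: 110 μL brought to 3850 μL → factor 3850/110 = 35
Step 4: 1.2 mL + 8.4 mL = 9.6 mL total → factor 9.6/1.2 = 8
Step 5: 0.48 mL brought to 1000 μL → factor 1/0.48 = 2.0833
Step 6: 0.28 mL + 3100 μL = 3.38 mL total → factor 3.38/0.28 = 12.071
Dilution factor through tube F = 24.286 × 15 × 35 × 8 × 2.0833 × 12.071 = 2.5652 × 10^6
[tube F] = 4.00 mM / 2.5652 × 10^6 = 1.559 × 10^-6 mM = 1.56 nM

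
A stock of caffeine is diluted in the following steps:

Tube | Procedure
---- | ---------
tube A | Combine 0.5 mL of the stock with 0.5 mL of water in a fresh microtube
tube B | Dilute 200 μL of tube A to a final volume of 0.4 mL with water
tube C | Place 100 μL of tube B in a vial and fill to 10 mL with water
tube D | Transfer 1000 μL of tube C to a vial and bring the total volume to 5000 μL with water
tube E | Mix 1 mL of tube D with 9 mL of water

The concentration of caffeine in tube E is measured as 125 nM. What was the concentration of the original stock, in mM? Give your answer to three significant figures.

Step 1: 0.5 mL + 0.5 mL = 1 mL total → factor 1/0.5 = 2
Step 2: 200 μL brought to 0.4 mL → factor 400/200 = 2
Step 3: 100 μL brought to 10 mL → factor 10000/100 = 100
Step 4: 1000 μL brought to 5000 μL → factor 5000/1000 = 5
Step 5: 1 mL + 9 mL = 10 mL total → factor 10/1 = 10
Overall dilution factor = 2 × 2 × 100 × 5 × 10 = 20000
Stock = 125 nM × 20000 = 2.500 × 10^6 nM = 2.50 mM

2.50 mM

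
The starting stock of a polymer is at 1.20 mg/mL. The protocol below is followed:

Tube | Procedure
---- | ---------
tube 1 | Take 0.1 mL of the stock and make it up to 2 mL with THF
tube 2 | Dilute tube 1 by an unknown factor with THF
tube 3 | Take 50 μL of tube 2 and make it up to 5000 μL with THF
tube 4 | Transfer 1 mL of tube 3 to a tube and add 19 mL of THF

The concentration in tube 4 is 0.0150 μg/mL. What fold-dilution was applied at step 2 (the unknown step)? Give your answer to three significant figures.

2.00-fold

Step 1: 0.1 mL brought to 2 mL → factor 2/0.1 = 20
Step 2: unknown factor x
Step 3: 50 μL brought to 5000 μL → factor 5000/50 = 100
Step 4: 1 mL + 19 mL = 20 mL total → factor 20/1 = 20
Product of known-step factors = 40000
Overall factor = 1.20 mg/mL / (0.0150 μg/mL) = 80000
x = 80000 / 40000 = 2.00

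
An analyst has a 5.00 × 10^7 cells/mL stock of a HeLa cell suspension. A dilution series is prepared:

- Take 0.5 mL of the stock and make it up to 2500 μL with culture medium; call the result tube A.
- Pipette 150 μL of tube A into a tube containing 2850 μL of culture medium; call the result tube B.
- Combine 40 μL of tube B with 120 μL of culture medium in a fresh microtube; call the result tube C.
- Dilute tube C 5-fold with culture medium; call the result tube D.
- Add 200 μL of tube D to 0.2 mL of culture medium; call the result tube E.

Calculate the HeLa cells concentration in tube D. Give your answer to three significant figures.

2.50 × 10^4 cells/mL

Step 1: 0.5 mL brought to 2500 μL → factor 2.5/0.5 = 5
Step 2: 150 μL + 2850 μL = 3000 μL total → factor 3000/150 = 20
Step 3: 40 μL + 120 μL = 160 μL total → factor 160/40 = 4
Step 4: 5-fold → factor 5
Dilution factor through tube D = 5 × 20 × 4 × 5 = 2000
[tube D] = 5.00 × 10^7 cells/mL / 2000 = 2.50 × 10^4 cells/mL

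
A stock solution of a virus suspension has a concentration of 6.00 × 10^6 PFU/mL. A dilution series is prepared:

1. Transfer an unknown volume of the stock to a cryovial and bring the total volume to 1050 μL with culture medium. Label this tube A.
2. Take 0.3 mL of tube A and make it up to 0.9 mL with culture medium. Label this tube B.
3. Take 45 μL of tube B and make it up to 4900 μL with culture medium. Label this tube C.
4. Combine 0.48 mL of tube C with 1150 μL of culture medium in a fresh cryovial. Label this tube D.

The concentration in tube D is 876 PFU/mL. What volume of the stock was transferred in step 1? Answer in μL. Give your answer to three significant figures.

Step 1: v brought to 1050 μL → factor = 1050 μL/v
Step 2: 0.3 mL brought to 0.9 mL → factor 0.9/0.3 = 3
Step 3: 45 μL brought to 4900 μL → factor 4900/45 = 108.89
Step 4: 0.48 mL + 1150 μL = 1.63 mL total → factor 1.63/0.48 = 3.3958
Product of known-step factors = 1109.3
Overall factor = 6.00 × 10^6 PFU/mL / (876 PFU/mL) = 6849.3
Step-1 factor = 6849.3 / 1109.3 = 6.1744
v = 1050 μL / 6.1744 = 170 μL

170 μL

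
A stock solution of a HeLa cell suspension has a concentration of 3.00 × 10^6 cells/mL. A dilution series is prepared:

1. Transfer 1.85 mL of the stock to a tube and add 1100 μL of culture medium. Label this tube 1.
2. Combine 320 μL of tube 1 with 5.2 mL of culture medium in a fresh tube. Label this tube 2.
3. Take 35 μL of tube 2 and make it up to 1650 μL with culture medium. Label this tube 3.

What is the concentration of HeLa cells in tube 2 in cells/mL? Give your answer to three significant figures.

Step 1: 1.85 mL + 1100 μL = 2.95 mL total → factor 2.95/1.85 = 1.5946
Step 2: 320 μL + 5.2 mL = 5520 μL total → factor 5520/320 = 17.25
Dilution factor through tube 2 = 1.5946 × 17.25 = 27.507
[tube 2] = 3.00 × 10^6 cells/mL / 27.507 = 1.09 × 10^5 cells/mL

1.09 × 10^5 cells/mL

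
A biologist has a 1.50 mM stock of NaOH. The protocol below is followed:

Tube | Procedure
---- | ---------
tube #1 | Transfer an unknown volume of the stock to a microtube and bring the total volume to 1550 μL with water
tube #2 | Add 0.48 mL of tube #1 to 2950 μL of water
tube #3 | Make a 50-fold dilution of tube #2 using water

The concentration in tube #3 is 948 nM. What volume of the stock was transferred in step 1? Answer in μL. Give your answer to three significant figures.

350 μL

Step 1: v brought to 1550 μL → factor = 1550 μL/v
Step 2: 0.48 mL + 2950 μL = 3.43 mL total → factor 3.43/0.48 = 7.1458
Step 3: 50-fold → factor 50
Product of known-step factors = 357.29
Overall factor = 1.50 mM / (948 nM) = 1582.3
Step-1 factor = 1582.3 / 357.29 = 4.4285
v = 1550 μL / 4.4285 = 350 μL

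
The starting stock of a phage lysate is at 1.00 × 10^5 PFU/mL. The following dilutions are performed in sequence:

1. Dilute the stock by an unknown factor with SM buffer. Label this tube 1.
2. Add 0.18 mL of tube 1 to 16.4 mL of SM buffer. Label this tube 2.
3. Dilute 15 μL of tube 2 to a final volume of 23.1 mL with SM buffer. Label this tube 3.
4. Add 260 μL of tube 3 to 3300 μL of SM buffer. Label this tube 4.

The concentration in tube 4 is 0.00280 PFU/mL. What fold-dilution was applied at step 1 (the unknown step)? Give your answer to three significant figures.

18.4-fold

Step 1: unknown factor x
Step 2: 0.18 mL + 16.4 mL = 16.58 mL total → factor 16.58/0.18 = 92.111
Step 3: 15 μL brought to 23.1 mL → factor 23100/15 = 1540
Step 4: 260 μL + 3300 μL = 3560 μL total → factor 3560/260 = 13.692
Product of known-step factors = 1.9423 × 10^6
Overall factor = 1.00 × 10^5 PFU/mL / (0.00280 PFU/mL) = 3.5714 × 10^7
x = 3.5714 × 10^7 / 1.9423 × 10^6 = 18.4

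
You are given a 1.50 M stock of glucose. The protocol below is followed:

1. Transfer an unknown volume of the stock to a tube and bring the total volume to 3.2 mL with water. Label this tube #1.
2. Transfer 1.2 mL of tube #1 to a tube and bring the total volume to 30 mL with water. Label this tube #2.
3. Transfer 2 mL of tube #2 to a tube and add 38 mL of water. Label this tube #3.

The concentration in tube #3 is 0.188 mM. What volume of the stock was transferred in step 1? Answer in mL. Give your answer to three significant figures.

Step 1: v brought to 3.2 mL → factor = 3.2 mL/v
Step 2: 1.2 mL brought to 30 mL → factor 30/1.2 = 25
Step 3: 2 mL + 38 mL = 40 mL total → factor 40/2 = 20
Product of known-step factors = 500
Overall factor = 1.50 M / (0.188 mM) = 7978.7
Step-1 factor = 7978.7 / 500 = 15.957
v = 3.2 mL / 15.957 = 0.201 mL

0.201 mL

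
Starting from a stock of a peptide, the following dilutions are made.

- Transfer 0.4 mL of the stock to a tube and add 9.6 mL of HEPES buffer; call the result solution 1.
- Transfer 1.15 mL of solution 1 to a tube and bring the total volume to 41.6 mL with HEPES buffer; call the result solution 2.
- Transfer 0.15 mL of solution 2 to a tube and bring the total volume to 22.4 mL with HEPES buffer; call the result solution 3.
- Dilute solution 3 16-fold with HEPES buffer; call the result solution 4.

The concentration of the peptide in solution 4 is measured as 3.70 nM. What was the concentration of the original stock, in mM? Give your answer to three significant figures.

Step 1: 0.4 mL + 9.6 mL = 10 mL total → factor 10/0.4 = 25
Step 2: 1.15 mL brought to 41.6 mL → factor 41.6/1.15 = 36.174
Step 3: 0.15 mL brought to 22.4 mL → factor 22.4/0.15 = 149.33
Step 4: 16-fold → factor 16
Overall dilution factor = 25 × 36.174 × 149.33 × 16 = 2.1608 × 10^6
Stock = 3.70 nM × 2.1608 × 10^6 = 7.995 × 10^6 nM = 7.99 mM

7.99 mM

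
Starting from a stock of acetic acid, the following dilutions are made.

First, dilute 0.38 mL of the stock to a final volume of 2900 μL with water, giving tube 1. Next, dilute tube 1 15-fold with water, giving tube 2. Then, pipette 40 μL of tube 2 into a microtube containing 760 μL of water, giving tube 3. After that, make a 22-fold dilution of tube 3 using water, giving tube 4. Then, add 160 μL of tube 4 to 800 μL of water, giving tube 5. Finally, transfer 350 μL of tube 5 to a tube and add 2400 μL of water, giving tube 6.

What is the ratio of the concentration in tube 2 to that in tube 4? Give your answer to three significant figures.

440

Step 1: 0.38 mL brought to 2900 μL → factor 2.9/0.38 = 7.6316
Step 2: 15-fold → factor 15
Step 3: 40 μL + 760 μL = 800 μL total → factor 800/40 = 20
Step 4: 22-fold → factor 22
Dilution factor to tube 2 = 114.47; to tube 4 = 50368
[tube 2]/[tube 4] = (factor to tube 4)/(factor to tube 2) = 50368/114.47 = 440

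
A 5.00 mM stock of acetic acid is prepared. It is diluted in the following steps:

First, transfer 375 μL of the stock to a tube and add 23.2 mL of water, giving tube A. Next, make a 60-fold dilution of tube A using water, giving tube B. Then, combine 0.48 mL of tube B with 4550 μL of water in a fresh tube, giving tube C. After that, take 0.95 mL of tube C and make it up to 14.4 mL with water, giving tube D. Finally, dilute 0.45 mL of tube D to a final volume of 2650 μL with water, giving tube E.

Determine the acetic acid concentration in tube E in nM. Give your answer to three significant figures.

1.42 nM

Step 1: 375 μL + 23.2 mL = 23575 μL total → factor 23575/375 = 62.867
Step 2: 60-fold → factor 60
Step 3: 0.48 mL + 4550 μL = 5.03 mL total → factor 5.03/0.48 = 10.479
Step 4: 0.95 mL brought to 14.4 mL → factor 14.4/0.95 = 15.158
Step 5: 0.45 mL brought to 2650 μL → factor 2.65/0.45 = 5.8889
Overall dilution factor = 62.867 × 60 × 10.479 × 15.158 × 5.8889 = 3.5283 × 10^6
Final = 5.00 mM / 3.5283 × 10^6 = 1.417 × 10^-6 mM = 1.42 nM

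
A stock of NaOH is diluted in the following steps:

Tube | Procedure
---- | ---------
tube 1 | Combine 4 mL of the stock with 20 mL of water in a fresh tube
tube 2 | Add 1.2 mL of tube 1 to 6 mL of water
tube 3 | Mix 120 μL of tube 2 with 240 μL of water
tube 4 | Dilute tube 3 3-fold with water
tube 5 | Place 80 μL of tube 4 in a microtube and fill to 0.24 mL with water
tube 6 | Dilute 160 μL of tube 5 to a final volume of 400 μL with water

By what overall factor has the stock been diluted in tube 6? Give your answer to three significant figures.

Step 1: 4 mL + 20 mL = 24 mL total → factor 24/4 = 6
Step 2: 1.2 mL + 6 mL = 7.2 mL total → factor 7.2/1.2 = 6
Step 3: 120 μL + 240 μL = 360 μL total → factor 360/120 = 3
Step 4: 3-fold → factor 3
Step 5: 80 μL brought to 0.24 mL → factor 240/80 = 3
Step 6: 160 μL brought to 400 μL → factor 400/160 = 2.5
Overall dilution factor = 6 × 6 × 3 × 3 × 3 × 2.5 = 2430

2.43 × 10^3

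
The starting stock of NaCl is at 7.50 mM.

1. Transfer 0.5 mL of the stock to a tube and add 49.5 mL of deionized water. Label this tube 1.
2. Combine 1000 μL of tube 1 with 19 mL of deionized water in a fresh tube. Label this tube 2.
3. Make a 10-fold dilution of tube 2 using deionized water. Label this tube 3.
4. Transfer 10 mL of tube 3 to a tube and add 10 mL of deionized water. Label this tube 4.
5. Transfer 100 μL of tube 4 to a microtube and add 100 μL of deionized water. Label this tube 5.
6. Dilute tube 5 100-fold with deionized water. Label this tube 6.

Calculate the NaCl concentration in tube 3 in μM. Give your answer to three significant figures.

Step 1: 0.5 mL + 49.5 mL = 50 mL total → factor 50/0.5 = 100
Step 2: 1000 μL + 19 mL = 20000 μL total → factor 20000/1000 = 20
Step 3: 10-fold → factor 10
Dilution factor through tube 3 = 100 × 20 × 10 = 20000
[tube 3] = 7.50 mM / 20000 = 0.0003750 mM = 0.375 μM

0.375 μM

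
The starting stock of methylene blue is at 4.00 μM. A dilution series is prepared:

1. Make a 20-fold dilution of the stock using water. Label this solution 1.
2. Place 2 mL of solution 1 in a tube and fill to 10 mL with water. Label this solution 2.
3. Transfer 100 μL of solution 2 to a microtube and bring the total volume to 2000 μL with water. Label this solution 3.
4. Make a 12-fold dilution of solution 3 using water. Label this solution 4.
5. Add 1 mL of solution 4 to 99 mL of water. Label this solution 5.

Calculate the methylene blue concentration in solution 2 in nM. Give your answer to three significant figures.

Step 1: 20-fold → factor 20
Step 2: 2 mL brought to 10 mL → factor 10/2 = 5
Dilution factor through solution 2 = 20 × 5 = 100
[solution 2] = 4.00 μM / 100 = 0.04000 μM = 40.0 nM

40.0 nM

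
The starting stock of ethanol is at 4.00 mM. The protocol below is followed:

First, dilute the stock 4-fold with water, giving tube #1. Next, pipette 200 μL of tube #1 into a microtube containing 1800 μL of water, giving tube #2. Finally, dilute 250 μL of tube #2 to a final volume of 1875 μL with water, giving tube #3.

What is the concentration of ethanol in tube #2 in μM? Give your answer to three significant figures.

Step 1: 4-fold → factor 4
Step 2: 200 μL + 1800 μL = 2000 μL total → factor 2000/200 = 10
Dilution factor through tube #2 = 4 × 10 = 40
[tube #2] = 4.00 mM / 40 = 0.1000 mM = 100 μM

100 μM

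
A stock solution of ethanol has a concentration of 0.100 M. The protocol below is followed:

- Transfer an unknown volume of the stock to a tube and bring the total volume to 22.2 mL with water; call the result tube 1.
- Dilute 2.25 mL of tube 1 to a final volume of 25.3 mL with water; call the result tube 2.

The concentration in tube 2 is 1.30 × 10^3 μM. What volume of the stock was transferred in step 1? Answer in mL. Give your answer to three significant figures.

Step 1: v brought to 22.2 mL → factor = 22.2 mL/v
Step 2: 2.25 mL brought to 25.3 mL → factor 25.3/2.25 = 11.244
Product of known-step factors = 11.244
Overall factor = 0.100 M / (1.30 × 10^3 μM) = 76.923
Step-1 factor = 76.923 / 11.244 = 6.841
v = 22.2 mL / 6.841 = 3.25 mL

3.25 mL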